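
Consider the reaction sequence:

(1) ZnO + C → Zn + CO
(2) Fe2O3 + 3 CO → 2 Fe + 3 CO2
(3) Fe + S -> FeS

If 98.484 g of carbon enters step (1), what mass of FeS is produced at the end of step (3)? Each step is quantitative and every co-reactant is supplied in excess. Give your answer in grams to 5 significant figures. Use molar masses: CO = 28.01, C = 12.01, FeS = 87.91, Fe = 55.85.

n(C) = 98.484 / 12.01 = 8.20017 mol.
Reaction (1): C→CO ratio 1:1 ⇒ n(CO) = 8.20017 mol.
Reaction (2): CO→Fe ratio 3:2 ⇒ n(Fe) = 5.46678 mol.
Reaction (3): Fe→FeS ratio 1:1 ⇒ n(FeS) = 5.46678 mol.
Mass of FeS = 5.46678 × 87.91 = 480.584 g.

480.58 g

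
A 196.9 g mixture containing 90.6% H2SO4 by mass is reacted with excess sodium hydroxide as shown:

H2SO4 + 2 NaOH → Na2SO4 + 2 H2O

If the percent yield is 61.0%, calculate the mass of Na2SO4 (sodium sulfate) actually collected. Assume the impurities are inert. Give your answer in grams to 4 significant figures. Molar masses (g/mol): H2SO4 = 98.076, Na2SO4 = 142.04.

157.6 g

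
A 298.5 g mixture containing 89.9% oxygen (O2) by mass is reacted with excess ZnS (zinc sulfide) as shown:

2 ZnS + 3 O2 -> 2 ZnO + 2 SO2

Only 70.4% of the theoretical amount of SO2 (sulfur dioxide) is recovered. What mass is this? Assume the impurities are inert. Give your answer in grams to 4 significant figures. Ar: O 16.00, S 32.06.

Pure O2 available = 298.5 g × 0.899 = 268.35 g.
M(O2) = 2(16.00) = 32.00 g/mol.
M(SO2) = 32.06 + 2(16.00) = 64.06 g/mol.
n(O2) = 268.35 g / 32.00 g/mol = 8.3860 mol.
From the equation the O2:SO2 mole ratio is 3:2, so n(SO2) = 8.3860 × 2/3 = 5.5907 mol.
Mass of SO2 = 5.5907 mol × 64.06 g/mol = 358.14 g.
Actual mass collected = 358.14 g × 0.704 = 252.13 g.

252.1 g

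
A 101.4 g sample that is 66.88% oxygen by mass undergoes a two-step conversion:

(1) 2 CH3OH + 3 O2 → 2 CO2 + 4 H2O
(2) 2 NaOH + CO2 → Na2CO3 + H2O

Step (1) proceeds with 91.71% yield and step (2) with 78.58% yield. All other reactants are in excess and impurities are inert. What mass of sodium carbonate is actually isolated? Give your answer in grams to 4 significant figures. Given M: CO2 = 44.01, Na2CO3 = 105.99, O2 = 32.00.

107.9 g

Pure O2 = 101.4 × 0.6688 = 67.816 g.
n(O2) = 67.816 / 32.00 = 2.1193 mol.
Step 1 (O2:CO2 = 3:2): theoretical n(CO2) = 1.4128 mol; at 91.71% yield, n(CO2) = 1.2957 mol.
Step 2 (CO2:Na2CO3 = 1:1): theoretical n(Na2CO3) = 1.2957 mol, so theoretical mass = 1.2957 × 105.99 = 137.33 g.
At 78.58% yield, actual mass of Na2CO3 = 137.33 × 0.7858 = 107.92 g.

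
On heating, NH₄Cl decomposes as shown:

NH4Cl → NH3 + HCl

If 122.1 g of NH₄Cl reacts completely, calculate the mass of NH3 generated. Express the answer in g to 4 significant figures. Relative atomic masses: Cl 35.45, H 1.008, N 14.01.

38.88 g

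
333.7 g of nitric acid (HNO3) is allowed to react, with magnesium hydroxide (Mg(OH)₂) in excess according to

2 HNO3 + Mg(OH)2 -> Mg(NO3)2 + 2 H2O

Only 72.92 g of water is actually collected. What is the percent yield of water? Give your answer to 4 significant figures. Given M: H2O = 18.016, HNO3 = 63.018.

n(HNO3) = 333.70 g / 63.018 g/mol = 5.2953 mol.
From the equation the HNO3:H2O mole ratio is 2:2, so n(H2O) = 5.2953 × 2/2 = 5.2953 mol.
Mass of H2O = 5.2953 mol × 18.016 g/mol = 95.400 g.
This is the theoretical yield. Percent yield = 72.92 g / 95.400 g × 100% = 76.436%.

76.44 %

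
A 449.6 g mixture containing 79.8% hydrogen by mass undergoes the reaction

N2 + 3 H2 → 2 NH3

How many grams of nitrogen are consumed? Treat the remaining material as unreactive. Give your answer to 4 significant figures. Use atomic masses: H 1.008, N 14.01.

1662 g

Mass of pure H2 = 449.6 g × 0.798 = 358.78 g.
M(H2) = 2(1.008) = 2.016 g/mol.
M(N2) = 2(14.01) = 28.02 g/mol.
n(H2) = 358.78 g / 2.016 g/mol = 177.97 mol.
From the equation the H2:N2 mole ratio is 3:1, so n(N2) = 177.97 × 1/3 = 59.322 mol.
Mass of N2 = 59.322 mol × 28.02 g/mol = 1662.2 g.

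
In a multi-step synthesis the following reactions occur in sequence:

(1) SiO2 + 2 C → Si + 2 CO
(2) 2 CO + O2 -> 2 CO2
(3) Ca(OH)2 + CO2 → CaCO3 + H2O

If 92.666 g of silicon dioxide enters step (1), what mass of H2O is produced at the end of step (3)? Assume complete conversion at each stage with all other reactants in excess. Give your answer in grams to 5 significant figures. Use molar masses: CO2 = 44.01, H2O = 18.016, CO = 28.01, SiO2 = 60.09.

55.566 g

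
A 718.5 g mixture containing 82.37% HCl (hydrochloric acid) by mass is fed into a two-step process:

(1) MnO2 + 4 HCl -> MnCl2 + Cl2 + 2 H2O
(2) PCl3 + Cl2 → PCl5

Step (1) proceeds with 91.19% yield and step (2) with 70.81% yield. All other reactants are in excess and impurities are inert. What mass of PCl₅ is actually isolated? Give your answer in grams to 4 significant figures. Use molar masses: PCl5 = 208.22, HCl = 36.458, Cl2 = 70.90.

Pure HCl = 718.5 × 0.8237 = 591.83 g.
n(HCl) = 591.83 / 36.458 = 16.233 mol.
Step 1 (HCl:Cl2 = 4:1): theoretical n(Cl2) = 4.0583 mol; at 91.19% yield, n(Cl2) = 3.7008 mol.
Step 2 (Cl2:PCl5 = 1:1): theoretical n(PCl5) = 3.7008 mol, so theoretical mass = 3.7008 × 208.22 = 770.57 g.
At 70.81% yield, actual mass of PCl5 = 770.57 × 0.7081 = 545.64 g.

545.6 g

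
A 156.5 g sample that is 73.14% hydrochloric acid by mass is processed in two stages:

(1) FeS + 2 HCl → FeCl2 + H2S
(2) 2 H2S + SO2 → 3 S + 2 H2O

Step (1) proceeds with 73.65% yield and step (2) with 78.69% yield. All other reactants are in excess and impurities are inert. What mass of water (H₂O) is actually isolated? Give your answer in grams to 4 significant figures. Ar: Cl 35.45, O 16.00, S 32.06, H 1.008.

Pure HCl = 156.5 × 0.7314 = 114.46 g.
M(HCl) = 1.008 + 35.45 = 36.458 g/mol.
M(H2O) = 2(1.008) + 16.00 = 18.016 g/mol.
n(HCl) = 114.46 / 36.458 = 3.1396 mol.
Step 1 (HCl:H2S = 2:1): theoretical n(H2S) = 1.5698 mol; at 73.65% yield, n(H2S) = 1.1562 mol.
Step 2 (H2S:H2O = 2:2): theoretical n(H2O) = 1.1562 mol, so theoretical mass = 1.1562 × 18.016 = 20.829 g.
At 78.69% yield, actual mass of H2O = 20.829 × 0.7869 = 16.391 g.

16.39 g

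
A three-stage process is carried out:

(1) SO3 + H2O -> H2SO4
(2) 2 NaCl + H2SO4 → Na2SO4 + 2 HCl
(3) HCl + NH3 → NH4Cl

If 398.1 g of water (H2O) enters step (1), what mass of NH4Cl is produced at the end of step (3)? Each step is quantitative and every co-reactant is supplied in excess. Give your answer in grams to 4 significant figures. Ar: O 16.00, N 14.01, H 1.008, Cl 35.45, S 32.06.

2364 g

M(H2O) = 2(1.008) + 16.00 = 18.016 g/mol.
M(NH4Cl) = 14.01 + 4(1.008) + 35.45 = 53.492 g/mol.
n(H2O) = 398.1 / 18.016 = 22.097 mol.
Reaction (1): H2O→H2SO4 ratio 1:1 ⇒ n(H2SO4) = 22.097 mol.
Reaction (2): H2SO4→HCl ratio 1:2 ⇒ n(HCl) = 44.194 mol.
Reaction (3): HCl→NH4Cl ratio 1:1 ⇒ n(NH4Cl) = 44.194 mol.
Mass of NH4Cl = 44.194 × 53.492 = 2364.0 g.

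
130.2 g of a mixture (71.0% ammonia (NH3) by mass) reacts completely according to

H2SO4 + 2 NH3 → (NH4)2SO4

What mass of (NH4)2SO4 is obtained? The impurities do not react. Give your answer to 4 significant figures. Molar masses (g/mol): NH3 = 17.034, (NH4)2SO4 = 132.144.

Mass of pure NH3 = 130.2 g × 0.710 = 92.442 g.
n(NH3) = 92.442 g / 17.034 g/mol = 5.4269 mol.
From the equation the NH3:(NH4)2SO4 mole ratio is 2:1, so n((NH4)2SO4) = 5.4269 × 1/2 = 2.7135 mol.
Mass of (NH4)2SO4 = 2.7135 mol × 132.144 g/mol = 358.57 g.

358.6 g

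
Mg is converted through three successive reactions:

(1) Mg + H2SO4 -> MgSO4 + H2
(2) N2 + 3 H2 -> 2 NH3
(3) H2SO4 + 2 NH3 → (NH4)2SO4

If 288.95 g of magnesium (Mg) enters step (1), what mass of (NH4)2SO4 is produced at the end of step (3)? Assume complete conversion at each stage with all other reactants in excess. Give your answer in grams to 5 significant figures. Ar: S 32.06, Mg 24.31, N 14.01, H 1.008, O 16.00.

523.56 g

M(Mg) = 24.31 g/mol.
M((NH4)2SO4) = 2(14.01) + 8(1.008) + 32.06 + 4(16.00) = 132.144 g/mol.
n(Mg) = 288.95 / 24.31 = 11.8861 mol.
Reaction (1): Mg→H2 ratio 1:1 ⇒ n(H2) = 11.8861 mol.
Reaction (2): H2→NH3 ratio 3:2 ⇒ n(NH3) = 7.92404 mol.
Reaction (3): NH3→(NH4)2SO4 ratio 2:1 ⇒ n((NH4)2SO4) = 3.96202 mol.
Mass of (NH4)2SO4 = 3.96202 × 132.144 = 523.557 g.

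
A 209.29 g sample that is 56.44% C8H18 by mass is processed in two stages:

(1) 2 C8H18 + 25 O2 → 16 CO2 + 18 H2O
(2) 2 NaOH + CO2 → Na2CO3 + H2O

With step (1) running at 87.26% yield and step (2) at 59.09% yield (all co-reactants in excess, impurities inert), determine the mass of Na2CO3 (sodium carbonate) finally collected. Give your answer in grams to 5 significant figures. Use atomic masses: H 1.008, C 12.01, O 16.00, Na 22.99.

Pure C8H18 = 209.29 × 0.5644 = 118.123 g.
M(C8H18) = 8(12.01) + 18(1.008) = 114.224 g/mol.
M(Na2CO3) = 2(22.99) + 12.01 + 3(16.00) = 105.99 g/mol.
n(C8H18) = 118.123 / 114.224 = 1.03414 mol.
Step 1 (C8H18:CO2 = 2:16): theoretical n(CO2) = 8.27310 mol; at 87.26% yield, n(CO2) = 7.21910 mol.
Step 2 (CO2:Na2CO3 = 1:1): theoretical n(Na2CO3) = 7.21910 mol, so theoretical mass = 7.21910 × 105.99 = 765.153 g.
At 59.09% yield, actual mass of Na2CO3 = 765.153 × 0.5909 = 452.129 g.

452.13 g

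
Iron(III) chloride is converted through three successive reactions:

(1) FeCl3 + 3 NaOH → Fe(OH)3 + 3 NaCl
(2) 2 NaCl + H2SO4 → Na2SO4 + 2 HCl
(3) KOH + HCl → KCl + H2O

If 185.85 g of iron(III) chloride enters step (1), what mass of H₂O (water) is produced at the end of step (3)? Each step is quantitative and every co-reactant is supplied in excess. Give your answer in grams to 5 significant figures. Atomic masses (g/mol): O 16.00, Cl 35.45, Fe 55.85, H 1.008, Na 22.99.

61.929 g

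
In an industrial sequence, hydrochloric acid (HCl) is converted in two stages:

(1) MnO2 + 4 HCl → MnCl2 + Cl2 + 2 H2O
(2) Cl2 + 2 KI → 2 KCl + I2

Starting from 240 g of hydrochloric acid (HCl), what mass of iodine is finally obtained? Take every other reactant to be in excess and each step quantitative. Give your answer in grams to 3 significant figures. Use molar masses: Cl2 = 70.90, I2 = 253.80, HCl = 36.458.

418 g

n(HCl) = 240.0 / 36.458 = 6.583 mol.
Step 1 gives a 4:1 ratio of HCl to Cl2, so n(Cl2) = 1.646 mol.
In step 2 the Cl2:I2 ratio is 1:1, so n(I2) = 1.646 mol.
Mass of I2 = 1.646 × 253.80 = 417.7 g.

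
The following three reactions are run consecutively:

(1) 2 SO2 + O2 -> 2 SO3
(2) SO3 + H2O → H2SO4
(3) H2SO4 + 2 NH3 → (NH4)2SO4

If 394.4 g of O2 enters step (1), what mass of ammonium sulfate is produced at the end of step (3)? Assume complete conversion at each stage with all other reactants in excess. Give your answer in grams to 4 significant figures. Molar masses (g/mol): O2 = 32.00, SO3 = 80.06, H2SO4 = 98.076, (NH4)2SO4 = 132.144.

n(O2) = 394.4 / 32.00 = 12.325 mol.
Reaction (1): O2→SO3 ratio 1:2 ⇒ n(SO3) = 24.650 mol.
Reaction (2): SO3→H2SO4 ratio 1:1 ⇒ n(H2SO4) = 24.650 mol.
Reaction (3): H2SO4→(NH4)2SO4 ratio 1:1 ⇒ n((NH4)2SO4) = 24.650 mol.
Mass of (NH4)2SO4 = 24.650 × 132.144 = 3257.3 g.

3257 g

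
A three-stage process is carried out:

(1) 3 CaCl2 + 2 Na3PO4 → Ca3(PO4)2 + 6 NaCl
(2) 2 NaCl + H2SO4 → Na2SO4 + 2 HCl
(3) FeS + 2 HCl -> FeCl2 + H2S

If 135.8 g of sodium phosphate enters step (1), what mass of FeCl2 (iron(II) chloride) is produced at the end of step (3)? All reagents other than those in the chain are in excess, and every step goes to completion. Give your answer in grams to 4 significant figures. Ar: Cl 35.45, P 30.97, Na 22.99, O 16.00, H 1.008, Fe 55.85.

M(Na3PO4) = 3(22.99) + 30.97 + 4(16.00) = 163.94 g/mol.
M(FeCl2) = 55.85 + 2(35.45) = 126.75 g/mol.
n(Na3PO4) = 135.8 / 163.94 = 0.82835 mol.
Reaction (1): Na3PO4→NaCl ratio 2:6 ⇒ n(NaCl) = 2.4851 mol.
Reaction (2): NaCl→HCl ratio 2:2 ⇒ n(HCl) = 2.4851 mol.
Reaction (3): HCl→FeCl2 ratio 2:1 ⇒ n(FeCl2) = 1.2425 mol.
Mass of FeCl2 = 1.2425 × 126.75 = 157.49 g.

157.5 g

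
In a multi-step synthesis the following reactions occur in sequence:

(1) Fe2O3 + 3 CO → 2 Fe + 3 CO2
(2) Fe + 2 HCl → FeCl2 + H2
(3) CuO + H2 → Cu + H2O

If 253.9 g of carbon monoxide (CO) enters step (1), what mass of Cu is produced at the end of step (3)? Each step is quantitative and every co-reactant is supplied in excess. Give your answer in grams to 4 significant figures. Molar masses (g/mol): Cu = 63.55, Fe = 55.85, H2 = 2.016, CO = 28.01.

n(CO) = 253.9 / 28.01 = 9.0646 mol.
Reaction (1): CO→Fe ratio 3:2 ⇒ n(Fe) = 6.0431 mol.
Reaction (2): Fe→H2 ratio 1:1 ⇒ n(H2) = 6.0431 mol.
Reaction (3): H2→Cu ratio 1:1 ⇒ n(Cu) = 6.0431 mol.
Mass of Cu = 6.0431 × 63.55 = 384.04 g.

384.0 g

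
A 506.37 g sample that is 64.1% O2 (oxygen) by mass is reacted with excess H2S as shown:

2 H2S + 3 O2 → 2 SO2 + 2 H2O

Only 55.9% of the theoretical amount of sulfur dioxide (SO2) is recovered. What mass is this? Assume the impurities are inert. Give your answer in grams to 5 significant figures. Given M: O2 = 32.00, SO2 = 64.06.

Pure O2 available = 506.37 g × 0.641 = 324.583 g.
n(O2) = 324.583 g / 32.00 g/mol = 10.1432 mol.
From the equation the O2:SO2 mole ratio is 3:2, so n(SO2) = 10.1432 × 2/3 = 6.76215 mol.
Mass of SO2 = 6.76215 mol × 64.06 g/mol = 433.183 g.
Actual mass collected = 433.183 g × 0.559 = 242.149 g.

242.15 g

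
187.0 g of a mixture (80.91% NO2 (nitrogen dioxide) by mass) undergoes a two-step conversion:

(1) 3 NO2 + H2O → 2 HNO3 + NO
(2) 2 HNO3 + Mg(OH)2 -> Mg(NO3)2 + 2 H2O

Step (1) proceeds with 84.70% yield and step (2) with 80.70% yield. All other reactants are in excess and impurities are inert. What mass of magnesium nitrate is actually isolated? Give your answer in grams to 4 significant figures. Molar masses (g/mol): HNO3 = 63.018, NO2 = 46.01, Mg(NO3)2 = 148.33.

Pure NO2 = 187.0 × 0.8091 = 151.30 g.
n(NO2) = 151.30 / 46.01 = 3.2885 mol.
Step 1 (NO2:HNO3 = 3:2): theoretical n(HNO3) = 2.1923 mol; at 84.70% yield, n(HNO3) = 1.8569 mol.
Step 2 (HNO3:Mg(NO3)2 = 2:1): theoretical n(Mg(NO3)2) = 0.92844 mol, so theoretical mass = 0.92844 × 148.33 = 137.72 g.
At 80.70% yield, actual mass of Mg(NO3)2 = 137.72 × 0.8070 = 111.14 g.

111.1 g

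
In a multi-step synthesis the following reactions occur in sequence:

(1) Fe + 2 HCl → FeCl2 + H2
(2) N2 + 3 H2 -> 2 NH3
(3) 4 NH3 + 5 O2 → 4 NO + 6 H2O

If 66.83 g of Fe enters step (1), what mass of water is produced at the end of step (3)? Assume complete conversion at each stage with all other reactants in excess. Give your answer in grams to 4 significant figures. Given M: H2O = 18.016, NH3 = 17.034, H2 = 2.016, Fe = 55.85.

n(Fe) = 66.83 / 55.85 = 1.1966 mol.
Reaction (1): Fe→H2 ratio 1:1 ⇒ n(H2) = 1.1966 mol.
Reaction (2): H2→NH3 ratio 3:2 ⇒ n(NH3) = 0.79773 mol.
Reaction (3): NH3→H2O ratio 4:6 ⇒ n(H2O) = 1.1966 mol.
Mass of H2O = 1.1966 × 18.016 = 21.558 g.

21.56 g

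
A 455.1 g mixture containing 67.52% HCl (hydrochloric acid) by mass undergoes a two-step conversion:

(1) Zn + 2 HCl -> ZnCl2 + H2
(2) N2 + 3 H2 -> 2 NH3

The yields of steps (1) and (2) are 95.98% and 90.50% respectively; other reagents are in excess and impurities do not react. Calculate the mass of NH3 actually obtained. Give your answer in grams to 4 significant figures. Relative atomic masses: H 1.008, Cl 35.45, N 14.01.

Pure HCl = 455.1 × 0.6752 = 307.28 g.
M(HCl) = 1.008 + 35.45 = 36.458 g/mol.
M(NH3) = 14.01 + 3(1.008) = 17.034 g/mol.
n(HCl) = 307.28 / 36.458 = 8.4284 mol.
Step 1 (HCl:H2 = 2:1): theoretical n(H2) = 4.2142 mol; at 95.98% yield, n(H2) = 4.0448 mol.
Step 2 (H2:NH3 = 3:2): theoretical n(NH3) = 2.6965 mol, so theoretical mass = 2.6965 × 17.034 = 45.933 g.
At 90.50% yield, actual mass of NH3 = 45.933 × 0.9050 = 41.569 g.

41.57 g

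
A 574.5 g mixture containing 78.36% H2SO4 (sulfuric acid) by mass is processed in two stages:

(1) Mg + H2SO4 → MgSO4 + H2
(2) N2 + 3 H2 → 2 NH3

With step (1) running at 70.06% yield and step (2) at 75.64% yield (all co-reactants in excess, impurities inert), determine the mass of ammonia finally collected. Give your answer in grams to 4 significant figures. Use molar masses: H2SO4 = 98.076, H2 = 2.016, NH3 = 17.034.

27.62 g

Pure H2SO4 = 574.5 × 0.7836 = 450.18 g.
n(H2SO4) = 450.18 / 98.076 = 4.5901 mol.
Step 1 (H2SO4:H2 = 1:1): theoretical n(H2) = 4.5901 mol; at 70.06% yield, n(H2) = 3.2158 mol.
Step 2 (H2:NH3 = 3:2): theoretical n(NH3) = 2.1439 mol, so theoretical mass = 2.1439 × 17.034 = 36.519 g.
At 75.64% yield, actual mass of NH3 = 36.519 × 0.7564 = 27.623 g.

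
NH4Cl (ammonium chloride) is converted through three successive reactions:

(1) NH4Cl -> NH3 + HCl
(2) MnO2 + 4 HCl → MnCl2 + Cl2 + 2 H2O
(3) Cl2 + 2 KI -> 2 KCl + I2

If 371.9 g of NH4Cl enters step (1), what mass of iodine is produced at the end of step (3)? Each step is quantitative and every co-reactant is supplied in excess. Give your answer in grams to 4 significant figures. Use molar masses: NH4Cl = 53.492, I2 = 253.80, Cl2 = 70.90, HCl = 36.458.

n(NH4Cl) = 371.9 / 53.492 = 6.9524 mol.
Reaction (1): NH4Cl→HCl ratio 1:1 ⇒ n(HCl) = 6.9524 mol.
Reaction (2): HCl→Cl2 ratio 4:1 ⇒ n(Cl2) = 1.7381 mol.
Reaction (3): Cl2→I2 ratio 1:1 ⇒ n(I2) = 1.7381 mol.
Mass of I2 = 1.7381 × 253.80 = 441.13 g.

441.1 g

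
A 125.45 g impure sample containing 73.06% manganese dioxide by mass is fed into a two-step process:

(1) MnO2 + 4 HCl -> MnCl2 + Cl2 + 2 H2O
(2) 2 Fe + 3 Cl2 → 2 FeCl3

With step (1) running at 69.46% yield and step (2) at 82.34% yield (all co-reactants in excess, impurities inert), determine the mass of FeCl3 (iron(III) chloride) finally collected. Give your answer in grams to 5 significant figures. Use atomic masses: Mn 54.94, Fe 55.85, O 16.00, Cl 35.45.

65.198 g

Pure MnO2 = 125.45 × 0.7306 = 91.6538 g.
M(MnO2) = 54.94 + 2(16.00) = 86.94 g/mol.
M(FeCl3) = 55.85 + 3(35.45) = 162.20 g/mol.
n(MnO2) = 91.6538 / 86.94 = 1.05422 mol.
Step 1 (MnO2:Cl2 = 1:1): theoretical n(Cl2) = 1.05422 mol; at 69.46% yield, n(Cl2) = 0.732260 mol.
Step 2 (Cl2:FeCl3 = 3:2): theoretical n(FeCl3) = 0.488174 mol, so theoretical mass = 0.488174 × 162.20 = 79.1817 g.
At 82.34% yield, actual mass of FeCl3 = 79.1817 × 0.8234 = 65.1982 g.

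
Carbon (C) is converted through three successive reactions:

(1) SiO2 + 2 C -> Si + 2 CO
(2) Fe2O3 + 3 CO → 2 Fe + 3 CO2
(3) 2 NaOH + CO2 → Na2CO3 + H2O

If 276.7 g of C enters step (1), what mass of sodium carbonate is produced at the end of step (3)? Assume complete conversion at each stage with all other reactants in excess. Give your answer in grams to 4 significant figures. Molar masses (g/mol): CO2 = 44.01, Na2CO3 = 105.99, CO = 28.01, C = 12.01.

2442 g

n(C) = 276.7 / 12.01 = 23.039 mol.
Reaction (1): C→CO ratio 2:2 ⇒ n(CO) = 23.039 mol.
Reaction (2): CO→CO2 ratio 3:3 ⇒ n(CO2) = 23.039 mol.
Reaction (3): CO2→Na2CO3 ratio 1:1 ⇒ n(Na2CO3) = 23.039 mol.
Mass of Na2CO3 = 23.039 × 105.99 = 2441.9 g.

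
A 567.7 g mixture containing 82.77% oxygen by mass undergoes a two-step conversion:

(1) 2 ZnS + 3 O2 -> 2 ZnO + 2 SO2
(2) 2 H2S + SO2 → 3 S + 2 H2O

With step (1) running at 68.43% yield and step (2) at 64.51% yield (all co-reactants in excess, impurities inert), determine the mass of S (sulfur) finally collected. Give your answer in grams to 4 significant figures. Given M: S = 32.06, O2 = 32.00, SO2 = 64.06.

Pure O2 = 567.7 × 0.8277 = 469.89 g.
n(O2) = 469.89 / 32.00 = 14.684 mol.
Step 1 (O2:SO2 = 3:2): theoretical n(SO2) = 9.7893 mol; at 68.43% yield, n(SO2) = 6.6988 mol.
Step 2 (SO2:S = 1:3): theoretical n(S) = 20.096 mol, so theoretical mass = 20.096 × 32.06 = 644.29 g.
At 64.51% yield, actual mass of S = 644.29 × 0.6451 = 415.63 g.

415.6 g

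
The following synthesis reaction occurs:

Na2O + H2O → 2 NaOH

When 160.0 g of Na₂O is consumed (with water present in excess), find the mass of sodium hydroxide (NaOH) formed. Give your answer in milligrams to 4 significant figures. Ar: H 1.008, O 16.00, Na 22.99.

M(Na2O) = 2(22.99) + 16.00 = 61.98 g/mol.
M(NaOH) = 22.99 + 16.00 + 1.008 = 39.998 g/mol.
n(Na2O) = 160.00 g / 61.98 g/mol = 2.5815 mol.
From the equation the Na2O:NaOH mole ratio is 1:2, so n(NaOH) = 2.5815 × 2/1 = 5.1630 mol.
Mass of NaOH = 5.1630 mol × 39.998 g/mol = 206.51 g.
Converting to mg: 206.51 g = 206500 mg.

206500 mg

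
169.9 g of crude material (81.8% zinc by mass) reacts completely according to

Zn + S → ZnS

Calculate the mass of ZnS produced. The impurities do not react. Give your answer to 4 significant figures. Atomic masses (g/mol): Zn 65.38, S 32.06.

Mass of pure Zn = 169.9 g × 0.818 = 138.98 g.
M(Zn) = 65.38 g/mol.
M(ZnS) = 65.38 + 32.06 = 97.44 g/mol.
n(Zn) = 138.98 g / 65.38 g/mol = 2.1257 mol.
From the equation the Zn:ZnS mole ratio is 1:1, so n(ZnS) = 2.1257 × 1/1 = 2.1257 mol.
Mass of ZnS = 2.1257 mol × 97.44 g/mol = 207.13 g.

207.1 g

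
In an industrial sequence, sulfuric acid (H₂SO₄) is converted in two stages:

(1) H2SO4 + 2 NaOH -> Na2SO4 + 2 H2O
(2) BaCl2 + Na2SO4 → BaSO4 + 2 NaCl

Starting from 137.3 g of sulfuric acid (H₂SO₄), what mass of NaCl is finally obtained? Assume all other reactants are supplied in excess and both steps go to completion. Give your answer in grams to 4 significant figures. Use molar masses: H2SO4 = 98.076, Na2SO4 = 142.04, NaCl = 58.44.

163.6 g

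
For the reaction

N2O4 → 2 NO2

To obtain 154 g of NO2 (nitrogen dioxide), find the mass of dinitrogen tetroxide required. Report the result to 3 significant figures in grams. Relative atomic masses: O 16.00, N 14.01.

154 g

M(NO2) = 14.01 + 2(16.00) = 46.01 g/mol.
M(N2O4) = 2(14.01) + 4(16.00) = 92.02 g/mol.
n(NO2) = 154.0 g / 46.01 g/mol = 3.347 mol.
From the equation the NO2:N2O4 mole ratio is 2:1, so n(N2O4) = 3.347 × 1/2 = 1.674 mol.
Mass of N2O4 = 1.674 mol × 92.02 g/mol = 154.0 g.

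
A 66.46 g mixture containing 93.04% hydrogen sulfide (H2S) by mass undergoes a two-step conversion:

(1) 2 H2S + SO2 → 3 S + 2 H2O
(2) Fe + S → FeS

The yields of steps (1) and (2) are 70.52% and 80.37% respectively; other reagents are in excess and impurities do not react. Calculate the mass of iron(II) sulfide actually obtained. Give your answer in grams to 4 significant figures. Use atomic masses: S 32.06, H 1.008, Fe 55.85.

135.6 g

Pure H2S = 66.46 × 0.9304 = 61.834 g.
M(H2S) = 2(1.008) + 32.06 = 34.076 g/mol.
M(FeS) = 55.85 + 32.06 = 87.91 g/mol.
n(H2S) = 61.834 / 34.076 = 1.8146 mol.
Step 1 (H2S:S = 2:3): theoretical n(S) = 2.7219 mol; at 70.52% yield, n(S) = 1.9195 mol.
Step 2 (S:FeS = 1:1): theoretical n(FeS) = 1.9195 mol, so theoretical mass = 1.9195 × 87.91 = 168.74 g.
At 80.37% yield, actual mass of FeS = 168.74 × 0.8037 = 135.62 g.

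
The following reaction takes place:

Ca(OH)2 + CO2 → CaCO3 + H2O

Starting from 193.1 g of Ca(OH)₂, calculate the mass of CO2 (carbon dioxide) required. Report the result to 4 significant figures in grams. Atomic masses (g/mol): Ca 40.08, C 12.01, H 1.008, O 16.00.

114.7 g

M(Ca(OH)2) = 40.08 + 2(16.00) + 2(1.008) = 74.096 g/mol.
M(CO2) = 12.01 + 2(16.00) = 44.01 g/mol.
n(Ca(OH)2) = 193.10 g / 74.096 g/mol = 2.6061 mol.
From the equation the Ca(OH)2:CO2 mole ratio is 1:1, so n(CO2) = 2.6061 × 1/1 = 2.6061 mol.
Mass of CO2 = 2.6061 mol × 44.01 g/mol = 114.69 g.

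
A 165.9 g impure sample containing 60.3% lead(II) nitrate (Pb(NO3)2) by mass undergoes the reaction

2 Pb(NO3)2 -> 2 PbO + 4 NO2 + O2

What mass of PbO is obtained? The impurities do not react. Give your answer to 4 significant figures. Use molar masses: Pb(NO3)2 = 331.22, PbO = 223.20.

67.41 g

Mass of pure Pb(NO3)2 = 165.9 g × 0.603 = 100.04 g.
n(Pb(NO3)2) = 100.04 g / 331.22 g/mol = 0.30203 mol.
From the equation the Pb(NO3)2:PbO mole ratio is 2:2, so n(PbO) = 0.30203 × 2/2 = 0.30203 mol.
Mass of PbO = 0.30203 mol × 223.20 g/mol = 67.413 g.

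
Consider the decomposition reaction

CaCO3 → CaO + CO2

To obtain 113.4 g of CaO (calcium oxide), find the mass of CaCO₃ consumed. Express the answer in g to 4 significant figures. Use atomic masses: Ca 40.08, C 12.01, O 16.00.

202.4 g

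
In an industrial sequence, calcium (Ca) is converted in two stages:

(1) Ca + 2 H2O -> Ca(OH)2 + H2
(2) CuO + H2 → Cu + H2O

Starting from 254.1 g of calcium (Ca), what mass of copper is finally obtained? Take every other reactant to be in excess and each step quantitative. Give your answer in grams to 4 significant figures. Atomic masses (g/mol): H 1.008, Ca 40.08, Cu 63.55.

402.9 g

M(Ca) = 40.08 g/mol.
M(Cu) = 63.55 g/mol.
n(Ca) = 254.10 / 40.08 = 6.3398 mol.
Step 1 gives a 1:1 ratio of Ca to H2, so n(H2) = 6.3398 mol.
In step 2 the H2:Cu ratio is 1:1, so n(Cu) = 6.3398 mol.
Mass of Cu = 6.3398 × 63.55 = 402.90 g.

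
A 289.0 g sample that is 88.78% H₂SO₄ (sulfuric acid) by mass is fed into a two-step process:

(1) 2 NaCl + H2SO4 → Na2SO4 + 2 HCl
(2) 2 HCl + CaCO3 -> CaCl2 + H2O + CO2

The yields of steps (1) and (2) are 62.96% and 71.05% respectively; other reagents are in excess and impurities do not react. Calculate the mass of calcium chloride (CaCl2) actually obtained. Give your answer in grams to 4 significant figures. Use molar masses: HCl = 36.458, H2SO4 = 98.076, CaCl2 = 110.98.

Pure H2SO4 = 289.0 × 0.8878 = 256.57 g.
n(H2SO4) = 256.57 / 98.076 = 2.6161 mol.
Step 1 (H2SO4:HCl = 1:2): theoretical n(HCl) = 5.2322 mol; at 62.96% yield, n(HCl) = 3.2942 mol.
Step 2 (HCl:CaCl2 = 2:1): theoretical n(CaCl2) = 1.6471 mol, so theoretical mass = 1.6471 × 110.98 = 182.79 g.
At 71.05% yield, actual mass of CaCl2 = 182.79 × 0.7105 = 129.87 g.

129.9 g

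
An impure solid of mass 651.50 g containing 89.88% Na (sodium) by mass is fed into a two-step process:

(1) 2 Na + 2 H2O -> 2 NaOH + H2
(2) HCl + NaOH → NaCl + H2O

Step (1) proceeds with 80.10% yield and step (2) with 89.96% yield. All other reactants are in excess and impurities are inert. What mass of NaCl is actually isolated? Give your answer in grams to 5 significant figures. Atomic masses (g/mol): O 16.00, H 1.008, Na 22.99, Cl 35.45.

Pure Na = 651.50 × 0.8988 = 585.568 g.
M(Na) = 22.99 g/mol.
M(NaCl) = 22.99 + 35.45 = 58.44 g/mol.
n(Na) = 585.568 / 22.99 = 25.4706 mol.
Step 1 (Na:NaOH = 2:2): theoretical n(NaOH) = 25.4706 mol; at 80.10% yield, n(NaOH) = 20.4019 mol.
Step 2 (NaOH:NaCl = 1:1): theoretical n(NaCl) = 20.4019 mol, so theoretical mass = 20.4019 × 58.44 = 1192.29 g.
At 89.96% yield, actual mass of NaCl = 1192.29 × 0.8996 = 1072.58 g.

1072.6 g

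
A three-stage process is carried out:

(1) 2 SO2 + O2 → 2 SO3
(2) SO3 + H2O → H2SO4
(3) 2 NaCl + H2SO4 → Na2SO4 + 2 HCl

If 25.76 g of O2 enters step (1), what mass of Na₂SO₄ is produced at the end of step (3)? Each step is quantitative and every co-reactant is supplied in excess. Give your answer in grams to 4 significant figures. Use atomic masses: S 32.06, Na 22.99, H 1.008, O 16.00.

M(O2) = 2(16.00) = 32.00 g/mol.
M(Na2SO4) = 2(22.99) + 32.06 + 4(16.00) = 142.04 g/mol.
n(O2) = 25.76 / 32.00 = 0.80500 mol.
Reaction (1): O2→SO3 ratio 1:2 ⇒ n(SO3) = 1.6100 mol.
Reaction (2): SO3→H2SO4 ratio 1:1 ⇒ n(H2SO4) = 1.6100 mol.
Reaction (3): H2SO4→Na2SO4 ratio 1:1 ⇒ n(Na2SO4) = 1.6100 mol.
Mass of Na2SO4 = 1.6100 × 142.04 = 228.68 g.

228.7 g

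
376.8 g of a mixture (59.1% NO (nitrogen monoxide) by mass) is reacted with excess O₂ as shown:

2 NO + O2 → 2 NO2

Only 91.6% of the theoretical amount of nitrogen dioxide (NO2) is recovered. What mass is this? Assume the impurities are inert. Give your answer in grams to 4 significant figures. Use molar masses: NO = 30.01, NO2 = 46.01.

Pure NO available = 376.8 g × 0.591 = 222.69 g.
n(NO) = 222.69 g / 30.01 g/mol = 7.4205 mol.
From the equation the NO:NO2 mole ratio is 2:2, so n(NO2) = 7.4205 × 2/2 = 7.4205 mol.
Mass of NO2 = 7.4205 mol × 46.01 g/mol = 341.42 g.
Actual mass collected = 341.42 g × 0.916 = 312.74 g.

312.7 g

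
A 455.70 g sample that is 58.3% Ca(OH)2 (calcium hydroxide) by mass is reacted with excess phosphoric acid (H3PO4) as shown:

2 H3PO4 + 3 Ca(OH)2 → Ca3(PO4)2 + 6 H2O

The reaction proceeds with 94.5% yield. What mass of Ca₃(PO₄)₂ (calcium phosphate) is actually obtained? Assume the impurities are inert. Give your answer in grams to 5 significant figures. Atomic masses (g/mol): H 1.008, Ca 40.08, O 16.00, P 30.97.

Pure Ca(OH)2 available = 455.70 g × 0.583 = 265.673 g.
M(Ca(OH)2) = 40.08 + 2(16.00) + 2(1.008) = 74.096 g/mol.
M(Ca3(PO4)2) = 3(40.08) + 2(30.97) + 8(16.00) = 310.18 g/mol.
n(Ca(OH)2) = 265.673 g / 74.096 g/mol = 3.58553 mol.
From the equation the Ca(OH)2:Ca3(PO4)2 mole ratio is 3:1, so n(Ca3(PO4)2) = 3.58553 × 1/3 = 1.19518 mol.
Mass of Ca3(PO4)2 = 1.19518 mol × 310.18 g/mol = 370.719 g.
Actual mass collected = 370.719 g × 0.945 = 350.330 g.

350.33 g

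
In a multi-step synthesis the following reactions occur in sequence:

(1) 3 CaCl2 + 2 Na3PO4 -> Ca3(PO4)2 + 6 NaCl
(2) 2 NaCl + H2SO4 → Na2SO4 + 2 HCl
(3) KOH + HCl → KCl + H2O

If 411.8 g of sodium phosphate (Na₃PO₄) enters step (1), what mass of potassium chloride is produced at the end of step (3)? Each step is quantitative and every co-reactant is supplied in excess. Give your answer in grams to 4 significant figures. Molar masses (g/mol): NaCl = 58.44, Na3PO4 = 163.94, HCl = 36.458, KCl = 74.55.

561.8 g

n(Na3PO4) = 411.8 / 163.94 = 2.5119 mol.
Reaction (1): Na3PO4→NaCl ratio 2:6 ⇒ n(NaCl) = 7.5357 mol.
Reaction (2): NaCl→HCl ratio 2:2 ⇒ n(HCl) = 7.5357 mol.
Reaction (3): HCl→KCl ratio 1:1 ⇒ n(KCl) = 7.5357 mol.
Mass of KCl = 7.5357 × 74.55 = 561.79 g.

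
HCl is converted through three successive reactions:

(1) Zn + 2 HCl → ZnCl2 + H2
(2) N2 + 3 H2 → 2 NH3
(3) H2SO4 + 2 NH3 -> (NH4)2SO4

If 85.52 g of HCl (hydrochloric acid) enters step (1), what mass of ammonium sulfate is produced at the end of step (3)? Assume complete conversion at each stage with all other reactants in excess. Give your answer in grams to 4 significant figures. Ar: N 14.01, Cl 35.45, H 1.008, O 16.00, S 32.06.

M(HCl) = 1.008 + 35.45 = 36.458 g/mol.
M((NH4)2SO4) = 2(14.01) + 8(1.008) + 32.06 + 4(16.00) = 132.144 g/mol.
n(HCl) = 85.52 / 36.458 = 2.3457 mol.
Reaction (1): HCl→H2 ratio 2:1 ⇒ n(H2) = 1.1729 mol.
Reaction (2): H2→NH3 ratio 3:2 ⇒ n(NH3) = 0.78190 mol.
Reaction (3): NH3→(NH4)2SO4 ratio 2:1 ⇒ n((NH4)2SO4) = 0.39095 mol.
Mass of (NH4)2SO4 = 0.39095 × 132.144 = 51.662 g.

51.66 g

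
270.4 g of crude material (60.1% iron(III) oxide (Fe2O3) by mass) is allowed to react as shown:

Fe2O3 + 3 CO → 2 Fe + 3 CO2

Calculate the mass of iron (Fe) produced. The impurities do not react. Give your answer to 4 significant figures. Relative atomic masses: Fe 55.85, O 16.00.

113.7 g

Mass of pure Fe2O3 = 270.4 g × 0.601 = 162.51 g.
M(Fe2O3) = 2(55.85) + 3(16.00) = 159.70 g/mol.
M(Fe) = 55.85 g/mol.
n(Fe2O3) = 162.51 g / 159.70 g/mol = 1.0176 mol.
From the equation the Fe2O3:Fe mole ratio is 1:2, so n(Fe) = 1.0176 × 2/1 = 2.0352 mol.
Mass of Fe = 2.0352 mol × 55.85 g/mol = 113.67 g.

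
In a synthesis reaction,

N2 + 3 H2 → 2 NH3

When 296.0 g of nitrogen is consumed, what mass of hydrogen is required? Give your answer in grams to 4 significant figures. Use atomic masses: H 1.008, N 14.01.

63.89 g

M(N2) = 2(14.01) = 28.02 g/mol.
M(H2) = 2(1.008) = 2.016 g/mol.
n(N2) = 296.00 g / 28.02 g/mol = 10.564 mol.
From the equation the N2:H2 mole ratio is 1:3, so n(H2) = 10.564 × 3/1 = 31.692 mol.
Mass of H2 = 31.692 mol × 2.016 g/mol = 63.890 g.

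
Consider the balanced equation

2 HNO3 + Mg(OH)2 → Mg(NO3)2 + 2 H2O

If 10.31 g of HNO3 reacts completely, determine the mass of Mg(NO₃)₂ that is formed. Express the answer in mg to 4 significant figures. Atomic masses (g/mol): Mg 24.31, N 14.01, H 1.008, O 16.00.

M(HNO3) = 1.008 + 14.01 + 3(16.00) = 63.018 g/mol.
M(Mg(NO3)2) = 24.31 + 2(14.01) + 6(16.00) = 148.33 g/mol.
n(HNO3) = 10.310 g / 63.018 g/mol = 0.16360 mol.
From the equation the HNO3:Mg(NO3)2 mole ratio is 2:1, so n(Mg(NO3)2) = 0.16360 × 1/2 = 0.081802 mol.
Mass of Mg(NO3)2 = 0.081802 mol × 148.33 g/mol = 12.134 g.
Converting to mg: 12.134 g = 12130 mg.

12130 mg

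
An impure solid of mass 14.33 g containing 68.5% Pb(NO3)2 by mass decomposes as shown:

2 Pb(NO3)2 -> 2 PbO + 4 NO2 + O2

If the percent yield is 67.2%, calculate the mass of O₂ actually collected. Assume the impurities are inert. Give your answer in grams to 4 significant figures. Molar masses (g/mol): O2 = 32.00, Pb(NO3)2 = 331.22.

Pure Pb(NO3)2 available = 14.33 g × 0.685 = 9.8161 g.
n(Pb(NO3)2) = 9.8161 g / 331.22 g/mol = 0.029636 mol.
From the equation the Pb(NO3)2:O2 mole ratio is 2:1, so n(O2) = 0.029636 × 1/2 = 0.014818 mol.
Mass of O2 = 0.014818 mol × 32.00 g/mol = 0.47418 g.
Actual mass collected = 0.47418 g × 0.672 = 0.31865 g.

0.3186 g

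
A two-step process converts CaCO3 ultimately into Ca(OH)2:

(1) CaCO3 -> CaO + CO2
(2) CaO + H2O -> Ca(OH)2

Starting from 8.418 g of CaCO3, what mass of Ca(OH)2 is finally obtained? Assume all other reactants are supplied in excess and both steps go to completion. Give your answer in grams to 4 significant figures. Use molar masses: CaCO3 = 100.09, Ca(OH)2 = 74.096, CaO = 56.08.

n(CaCO3) = 8.4180 / 100.09 = 0.084104 mol.
Step 1 gives a 1:1 ratio of CaCO3 to CaO, so n(CaO) = 0.084104 mol.
In step 2 the CaO:Ca(OH)2 ratio is 1:1, so n(Ca(OH)2) = 0.084104 mol.
Mass of Ca(OH)2 = 0.084104 × 74.096 = 6.2318 g.

6.232 g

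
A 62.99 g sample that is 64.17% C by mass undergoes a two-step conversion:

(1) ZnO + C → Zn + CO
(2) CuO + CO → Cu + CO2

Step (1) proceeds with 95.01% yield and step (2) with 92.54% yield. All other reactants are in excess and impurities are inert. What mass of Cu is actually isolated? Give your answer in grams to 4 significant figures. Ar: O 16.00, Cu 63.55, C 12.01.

188.1 g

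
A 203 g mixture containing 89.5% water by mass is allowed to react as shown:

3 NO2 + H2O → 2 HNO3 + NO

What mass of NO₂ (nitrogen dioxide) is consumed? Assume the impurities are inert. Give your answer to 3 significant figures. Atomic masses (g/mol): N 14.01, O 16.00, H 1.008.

1390 g

Mass of pure H2O = 203 g × 0.895 = 181.7 g.
M(H2O) = 2(1.008) + 16.00 = 18.016 g/mol.
M(NO2) = 14.01 + 2(16.00) = 46.01 g/mol.
n(H2O) = 181.7 g / 18.016 g/mol = 10.08 mol.
From the equation the H2O:NO2 mole ratio is 1:3, so n(NO2) = 10.08 × 3/1 = 30.25 mol.
Mass of NO2 = 30.25 mol × 46.01 g/mol = 1392 g.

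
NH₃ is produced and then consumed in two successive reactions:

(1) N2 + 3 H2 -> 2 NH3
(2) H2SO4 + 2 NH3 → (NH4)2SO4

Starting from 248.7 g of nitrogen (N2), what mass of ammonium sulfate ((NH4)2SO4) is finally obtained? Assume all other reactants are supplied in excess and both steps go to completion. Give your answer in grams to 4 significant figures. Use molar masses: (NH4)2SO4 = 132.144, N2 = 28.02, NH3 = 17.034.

n(N2) = 248.70 / 28.02 = 8.8758 mol.
Step 1 gives a 1:2 ratio of N2 to NH3, so n(NH3) = 17.752 mol.
In step 2 the NH3:(NH4)2SO4 ratio is 2:1, so n((NH4)2SO4) = 8.8758 mol.
Mass of (NH4)2SO4 = 8.8758 × 132.144 = 1172.9 g.

1173 g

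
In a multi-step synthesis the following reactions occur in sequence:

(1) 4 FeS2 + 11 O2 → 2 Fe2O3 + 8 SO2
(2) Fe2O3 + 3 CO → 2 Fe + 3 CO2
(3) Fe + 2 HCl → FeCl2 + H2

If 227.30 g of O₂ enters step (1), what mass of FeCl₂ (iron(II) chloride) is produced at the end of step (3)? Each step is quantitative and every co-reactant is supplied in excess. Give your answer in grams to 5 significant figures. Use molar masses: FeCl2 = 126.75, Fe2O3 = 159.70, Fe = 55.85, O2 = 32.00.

n(O2) = 227.30 / 32.00 = 7.10313 mol.
Reaction (1): O2→Fe2O3 ratio 11:2 ⇒ n(Fe2O3) = 1.29148 mol.
Reaction (2): Fe2O3→Fe ratio 1:2 ⇒ n(Fe) = 2.58295 mol.
Reaction (3): Fe→FeCl2 ratio 1:1 ⇒ n(FeCl2) = 2.58295 mol.
Mass of FeCl2 = 2.58295 × 126.75 = 327.389 g.

327.39 g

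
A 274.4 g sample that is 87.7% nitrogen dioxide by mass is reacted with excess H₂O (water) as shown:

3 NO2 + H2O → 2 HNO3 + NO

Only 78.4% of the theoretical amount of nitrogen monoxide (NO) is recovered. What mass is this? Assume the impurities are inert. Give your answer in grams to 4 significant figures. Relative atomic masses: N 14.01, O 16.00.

41.02 g

Pure NO2 available = 274.4 g × 0.877 = 240.65 g.
M(NO2) = 14.01 + 2(16.00) = 46.01 g/mol.
M(NO) = 14.01 + 16.00 = 30.01 g/mol.
n(NO2) = 240.65 g / 46.01 g/mol = 5.2304 mol.
From the equation the NO2:NO mole ratio is 3:1, so n(NO) = 5.2304 × 1/3 = 1.7435 mol.
Mass of NO = 1.7435 mol × 30.01 g/mol = 52.321 g.
Actual mass collected = 52.321 g × 0.784 = 41.020 g.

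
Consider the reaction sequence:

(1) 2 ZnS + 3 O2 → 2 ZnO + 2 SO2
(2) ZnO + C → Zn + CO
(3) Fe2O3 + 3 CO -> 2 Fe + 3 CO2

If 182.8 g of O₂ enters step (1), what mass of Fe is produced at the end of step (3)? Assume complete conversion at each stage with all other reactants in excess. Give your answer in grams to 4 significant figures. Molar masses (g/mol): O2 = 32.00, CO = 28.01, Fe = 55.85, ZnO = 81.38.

n(O2) = 182.8 / 32.00 = 5.7125 mol.
Reaction (1): O2→ZnO ratio 3:2 ⇒ n(ZnO) = 3.8083 mol.
Reaction (2): ZnO→CO ratio 1:1 ⇒ n(CO) = 3.8083 mol.
Reaction (3): CO→Fe ratio 3:2 ⇒ n(Fe) = 2.5389 mol.
Mass of Fe = 2.5389 × 55.85 = 141.80 g.

141.8 g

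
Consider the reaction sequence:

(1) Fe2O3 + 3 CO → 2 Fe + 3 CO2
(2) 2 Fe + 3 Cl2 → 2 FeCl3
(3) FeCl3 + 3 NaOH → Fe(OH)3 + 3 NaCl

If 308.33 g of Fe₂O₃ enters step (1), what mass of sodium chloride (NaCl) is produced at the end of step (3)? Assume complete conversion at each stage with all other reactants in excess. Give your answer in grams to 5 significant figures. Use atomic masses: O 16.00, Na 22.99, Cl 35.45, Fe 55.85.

M(Fe2O3) = 2(55.85) + 3(16.00) = 159.70 g/mol.
M(NaCl) = 22.99 + 35.45 = 58.44 g/mol.
n(Fe2O3) = 308.33 / 159.70 = 1.93068 mol.
Reaction (1): Fe2O3→Fe ratio 1:2 ⇒ n(Fe) = 3.86137 mol.
Reaction (2): Fe→FeCl3 ratio 2:2 ⇒ n(FeCl3) = 3.86137 mol.
Reaction (3): FeCl3→NaCl ratio 1:3 ⇒ n(NaCl) = 11.5841 mol.
Mass of NaCl = 11.5841 × 58.44 = 676.975 g.

676.97 g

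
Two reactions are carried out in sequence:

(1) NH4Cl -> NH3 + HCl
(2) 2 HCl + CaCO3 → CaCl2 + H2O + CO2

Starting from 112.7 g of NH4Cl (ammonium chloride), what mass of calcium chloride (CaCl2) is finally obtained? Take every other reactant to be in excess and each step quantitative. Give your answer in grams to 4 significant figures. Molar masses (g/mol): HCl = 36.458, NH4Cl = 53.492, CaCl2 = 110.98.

116.9 g

n(NH4Cl) = 112.70 / 53.492 = 2.1069 mol.
Step 1 gives a 1:1 ratio of NH4Cl to HCl, so n(HCl) = 2.1069 mol.
In step 2 the HCl:CaCl2 ratio is 2:1, so n(CaCl2) = 1.0534 mol.
Mass of CaCl2 = 1.0534 × 110.98 = 116.91 g.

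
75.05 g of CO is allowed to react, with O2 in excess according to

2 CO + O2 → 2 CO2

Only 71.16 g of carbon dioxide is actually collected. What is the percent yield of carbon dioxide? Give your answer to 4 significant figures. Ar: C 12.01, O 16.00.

M(CO) = 12.01 + 16.00 = 28.01 g/mol.
M(CO2) = 12.01 + 2(16.00) = 44.01 g/mol.
n(CO) = 75.050 g / 28.01 g/mol = 2.6794 mol.
From the equation the CO:CO2 mole ratio is 2:2, so n(CO2) = 2.6794 × 2/2 = 2.6794 mol.
Mass of CO2 = 2.6794 mol × 44.01 g/mol = 117.92 g.
This is the theoretical yield. Percent yield = 71.16 g / 117.92 g × 100% = 60.346%.

60.35 %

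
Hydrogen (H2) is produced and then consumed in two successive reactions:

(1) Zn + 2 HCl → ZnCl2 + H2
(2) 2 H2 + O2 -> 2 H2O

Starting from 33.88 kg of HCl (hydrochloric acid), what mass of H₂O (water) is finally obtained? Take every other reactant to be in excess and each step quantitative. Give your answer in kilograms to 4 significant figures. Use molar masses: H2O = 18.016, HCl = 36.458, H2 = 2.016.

8.371 kg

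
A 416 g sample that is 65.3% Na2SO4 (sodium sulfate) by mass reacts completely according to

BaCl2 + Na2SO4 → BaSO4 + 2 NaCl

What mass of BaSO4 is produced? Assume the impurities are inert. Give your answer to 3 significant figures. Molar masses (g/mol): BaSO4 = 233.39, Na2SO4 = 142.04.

Mass of pure Na2SO4 = 416 g × 0.653 = 271.6 g.
n(Na2SO4) = 271.6 g / 142.04 g/mol = 1.912 mol.
From the equation the Na2SO4:BaSO4 mole ratio is 1:1, so n(BaSO4) = 1.912 × 1/1 = 1.912 mol.
Mass of BaSO4 = 1.912 mol × 233.39 g/mol = 446.4 g.

446 g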